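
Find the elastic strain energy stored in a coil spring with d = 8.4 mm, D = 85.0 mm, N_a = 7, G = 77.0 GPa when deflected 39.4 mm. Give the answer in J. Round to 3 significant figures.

k = Gd⁴/(8D³N_a) = (77.0×10³)(8.4⁴)/(8·85.0³·7) = 11.147 N/mm
U = ½kδ² = 0.5 × 11.147 × 39.4² = 8652.2 N·mm = 8.6522 J

8.65 J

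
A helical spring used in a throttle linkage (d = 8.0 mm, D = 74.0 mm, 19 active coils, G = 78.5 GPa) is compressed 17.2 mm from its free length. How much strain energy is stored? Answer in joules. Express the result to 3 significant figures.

k = Gd⁴/(8D³N_a) = (78.5×10³)(8.0⁴)/(8·74.0³·19) = 5.2202 N/mm
U = ½kδ² = 0.5 × 5.2202 × 17.2² = 772.18 N·mm = 0.77218 J

0.772 J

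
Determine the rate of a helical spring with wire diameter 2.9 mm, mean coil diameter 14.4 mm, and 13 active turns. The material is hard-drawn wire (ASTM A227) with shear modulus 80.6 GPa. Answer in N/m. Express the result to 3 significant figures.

18400 N/m

k = Gd⁴/(8D³N_a) = (80.6×10³ × 2.9⁴) / (8 × 14.4³ × 13)
  = 5.70068e+06 / 310542 = 18.357 N/mm = 18357 N/m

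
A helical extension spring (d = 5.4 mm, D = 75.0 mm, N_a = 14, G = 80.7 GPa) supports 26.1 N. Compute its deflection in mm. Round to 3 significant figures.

18.0 mm

k = Gd⁴/(8D³N_a) = (80.7×10³)(5.4⁴)/(8·75.0³·14) = 1.4523 N/mm
δ = F/k = 26.1 / 1.4523 = 17.972 mm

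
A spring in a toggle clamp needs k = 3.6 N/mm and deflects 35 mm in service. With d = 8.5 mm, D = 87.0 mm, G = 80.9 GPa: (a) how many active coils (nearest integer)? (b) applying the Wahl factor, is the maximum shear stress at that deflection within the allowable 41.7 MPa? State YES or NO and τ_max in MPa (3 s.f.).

(a) 22 coils; (b) NO, τ_max = 52.5 MPa

N_a = Gd⁴/(8D³k) = (80.9×10³)(8.5⁴)/(8·87.0³·3.6) = 22.27 → N_a = 22
Actual rate k = Gd⁴/(8D³·22) = 3.6438 N/mm
Working load F = kδ = 3.6438·35 = 127.53 N
C = 87.0/8.5 = 10.2353; K_W = (4C−1)/(4C−4)+0.615/C = 1.1413
τ_max = K_W·8FD/(πd³) = 1.1413·46.007 = 52.508 MPa
τ_max > 41.7 MPa → exceeds allowable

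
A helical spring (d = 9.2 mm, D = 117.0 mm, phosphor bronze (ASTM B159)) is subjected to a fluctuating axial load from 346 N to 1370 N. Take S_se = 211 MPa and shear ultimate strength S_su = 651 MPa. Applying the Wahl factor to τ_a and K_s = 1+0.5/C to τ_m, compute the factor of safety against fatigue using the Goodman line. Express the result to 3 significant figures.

C = D/d = 117.0/9.2 = 12.7174; K_W = (4C−1)/(4C−4)+0.615/C = 1.1124; K_s = 1+0.5/C = 1.0393
F_a = (F_max−F_min)/2 = 512 N; F_m = (F_max+F_min)/2 = 858 N
τ_a = K_W·8F_aD/(πd³) = 1.1124 × 195.9 = 217.91 MPa
τ_m = K_s·8F_mD/(πd³) = 1.0393 × 328.28 = 341.19 MPa
Goodman: 1/n_f = τ_a/S_se + τ_m/S_su = 217.91/211 + 341.19/651 = 1.03276 + 0.52410 = 1.5569
n_f = 1/1.5569 = 0.6423

0.642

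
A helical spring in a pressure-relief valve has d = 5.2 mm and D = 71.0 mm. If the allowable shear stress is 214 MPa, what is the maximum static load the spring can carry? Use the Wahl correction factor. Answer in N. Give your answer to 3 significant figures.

151 N

C = D/d = 71.0/5.2 = 13.6538
K_W = (4C−1)/(4C−4) + 0.615/C = 53.615/50.615 + 0.0450 = 1.1043
τ_max = K·8FD/(πd³) → F_max = τ_allow·πd³/(8DK)
F_max = 214·π·5.2³/(8·71.0·1.1043) = 94531/627.25 = 150.71 N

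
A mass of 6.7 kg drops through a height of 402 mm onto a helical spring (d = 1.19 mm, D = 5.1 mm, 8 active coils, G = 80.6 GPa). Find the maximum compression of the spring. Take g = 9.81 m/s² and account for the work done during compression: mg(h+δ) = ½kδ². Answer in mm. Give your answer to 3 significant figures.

56.2 mm

k = Gd⁴/(8D³N_a) = (80.6×10³)(1.19⁴)/(8·5.1³·8) = 19.038 N/mm
W = mg = 6.7 × 9.81 = 65.727 N
½kδ² − Wδ − Wh = 0 → δ = (W + √(W² + 2kWh))/k
δ = (65.727 + √(4320 + 1.00608e+06))/19.038 = (65.727 + 1005.2)/19.038 = 56.25 mm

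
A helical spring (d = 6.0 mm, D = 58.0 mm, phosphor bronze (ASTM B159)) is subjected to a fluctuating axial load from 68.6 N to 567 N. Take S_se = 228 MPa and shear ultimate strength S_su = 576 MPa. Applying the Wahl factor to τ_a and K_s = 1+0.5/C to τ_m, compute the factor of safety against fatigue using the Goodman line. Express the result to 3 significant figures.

0.796

C = D/d = 58.0/6.0 = 9.6667; K_W = (4C−1)/(4C−4)+0.615/C = 1.1502; K_s = 1+0.5/C = 1.0517
F_a = (F_max−F_min)/2 = 249.2 N; F_m = (F_max+F_min)/2 = 317.8 N
τ_a = K_W·8F_aD/(πd³) = 1.1502 × 170.4 = 195.98 MPa
τ_m = K_s·8F_mD/(πd³) = 1.0517 × 217.3 = 228.54 MPa
Goodman: 1/n_f = τ_a/S_se + τ_m/S_su = 195.98/228 + 228.54/576 = 0.85958 + 0.39678 = 1.2564
n_f = 1/1.2564 = 0.796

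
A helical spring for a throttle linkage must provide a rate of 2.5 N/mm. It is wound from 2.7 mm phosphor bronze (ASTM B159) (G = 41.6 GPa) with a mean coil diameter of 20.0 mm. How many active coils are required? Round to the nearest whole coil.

N_a = Gd⁴/(8D³k) = (41.6×10³ × 2.7⁴)/(8 × 20.0³ × 2.5)
    = 2.21079e+06 / 160000 = 13.82 → 14 coils

14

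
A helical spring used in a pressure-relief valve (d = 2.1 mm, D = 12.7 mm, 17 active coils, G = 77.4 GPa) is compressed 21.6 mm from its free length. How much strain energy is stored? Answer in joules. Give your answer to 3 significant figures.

1.26 J

k = Gd⁴/(8D³N_a) = (77.4×10³)(2.1⁴)/(8·12.7³·17) = 5.4034 N/mm
U = ½kδ² = 0.5 × 5.4034 × 21.6² = 1260.5 N·mm = 1.2605 J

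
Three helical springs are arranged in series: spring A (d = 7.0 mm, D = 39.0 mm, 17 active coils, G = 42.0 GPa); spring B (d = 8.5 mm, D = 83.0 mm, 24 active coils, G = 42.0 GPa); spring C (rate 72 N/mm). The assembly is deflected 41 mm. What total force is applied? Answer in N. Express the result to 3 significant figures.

69.0 N

k_A = Gd⁴/(8D³N_a) = (42.0×10³)(7.0⁴)/(8·39.0³·17) = 12.5 N/mm
k_B = Gd⁴/(8D³N_a) = (42.0×10³)(8.5⁴)/(8·83.0³·24) = 1.9971 N/mm
Series: 1/k_eq = 1/12.5 + 1/1.9971 + 1/72 = 0.59463; k_eq = 1.6817 N/mm
F = k_eq·δ = 1.6817·41 = 68.951 N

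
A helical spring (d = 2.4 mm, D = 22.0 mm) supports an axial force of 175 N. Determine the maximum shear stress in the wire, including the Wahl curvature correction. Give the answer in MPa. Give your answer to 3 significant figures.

822 MPa

Spring index C = D/d = 22.0/2.4 = 9.1667
K_W = (4C−1)/(4C−4) + 0.615/C = 35.667/32.667 + 0.0671 = 1.1589
τ₀ = 8FD/(πd³) = 8·175·22.0/(π·2.4³) = 30800/43.429 = 709.2 MPa
τ_max = K·τ₀ = 1.1589 × 709.2 = 821.91 MPa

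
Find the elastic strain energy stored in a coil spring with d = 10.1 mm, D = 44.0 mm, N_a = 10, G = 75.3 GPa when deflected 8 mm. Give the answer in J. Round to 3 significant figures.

k = Gd⁴/(8D³N_a) = (75.3×10³)(10.1⁴)/(8·44.0³·10) = 114.98 N/mm
U = ½kδ² = 0.5 × 114.98 × 8² = 3679.4 N·mm = 3.6794 J

3.68 J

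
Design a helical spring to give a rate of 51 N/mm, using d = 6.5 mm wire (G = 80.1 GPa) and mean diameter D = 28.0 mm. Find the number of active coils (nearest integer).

16

N_a = Gd⁴/(8D³k) = (80.1×10³ × 6.5⁴)/(8 × 28.0³ × 51)
    = 1.42984e+08 / 8.95642e+06 = 15.96 → 16 coils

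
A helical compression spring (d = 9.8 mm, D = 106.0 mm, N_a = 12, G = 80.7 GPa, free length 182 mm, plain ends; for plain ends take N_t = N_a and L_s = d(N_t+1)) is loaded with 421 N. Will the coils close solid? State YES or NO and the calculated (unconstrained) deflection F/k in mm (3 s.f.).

YES, δ = 64.7 mm

k = Gd⁴/(8D³N_a) = (80.7×10³)(9.8⁴)/(8·106.0³·12) = 6.5101 N/mm
N_t = 12; L_s = 9.8·13 = 127.4 mm; δ_solid = L₀ − L_s = 182 − 127.4 = 54.6 mm
δ = F/k = 421/6.5101 = 64.669 mm
δ ≥ δ_solid → spring goes solid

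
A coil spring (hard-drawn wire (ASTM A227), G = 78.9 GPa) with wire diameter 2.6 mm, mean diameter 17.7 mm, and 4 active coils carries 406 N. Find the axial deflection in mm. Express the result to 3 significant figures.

20.0 mm

k = Gd⁴/(8D³N_a) = (78.9×10³)(2.6⁴)/(8·17.7³·4) = 20.319 N/mm
δ = F/k = 406 / 20.319 = 19.981 mm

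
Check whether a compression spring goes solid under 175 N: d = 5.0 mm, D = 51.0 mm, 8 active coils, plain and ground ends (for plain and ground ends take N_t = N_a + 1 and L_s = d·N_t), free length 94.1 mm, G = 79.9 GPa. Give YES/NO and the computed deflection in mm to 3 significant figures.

NO, δ = 29.8 mm

k = Gd⁴/(8D³N_a) = (79.9×10³)(5.0⁴)/(8·51.0³·8) = 5.8822 N/mm
N_t = 9; L_s = 5.0·9 = 45 mm; δ_solid = L₀ − L_s = 94.1 − 45 = 49.1 mm
δ = F/k = 175/5.8822 = 29.751 mm
δ < δ_solid → spring does not go solid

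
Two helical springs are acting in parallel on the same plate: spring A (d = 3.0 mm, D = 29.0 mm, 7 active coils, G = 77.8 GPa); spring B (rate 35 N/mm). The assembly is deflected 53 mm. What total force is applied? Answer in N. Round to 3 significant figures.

k_A = Gd⁴/(8D³N_a) = (77.8×10³)(3.0⁴)/(8·29.0³·7) = 4.6141 N/mm
Parallel: k_eq = 4.6141 + 35 = 39.614 N/mm
F = k_eq·δ = 39.614·53 = 2099.5 N

2100 N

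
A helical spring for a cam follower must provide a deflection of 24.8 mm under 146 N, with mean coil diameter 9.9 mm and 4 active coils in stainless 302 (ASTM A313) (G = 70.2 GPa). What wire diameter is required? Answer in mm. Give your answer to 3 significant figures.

1.27 mm

Required rate k = F/δ = 146/24.8 = 5.8871 N/mm
d = (8D³N_a·k / G)^(1/4) = (8·9.9³·4·5.8871 / (70.2×10³))^0.25
  = (2.6039)^0.25 = 1.2703 mm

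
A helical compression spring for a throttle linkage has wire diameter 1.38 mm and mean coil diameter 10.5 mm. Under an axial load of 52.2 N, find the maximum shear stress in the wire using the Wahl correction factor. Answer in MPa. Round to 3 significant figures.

Spring index C = D/d = 10.5/1.38 = 7.6087
K_W = (4C−1)/(4C−4) + 0.615/C = 29.435/26.435 + 0.0808 = 1.1943
τ₀ = 8FD/(πd³) = 8·52.2·10.5/(π·1.38³) = 4384.8/8.2563 = 531.08 MPa
τ_max = K·τ₀ = 1.1943 × 531.08 = 634.28 MPa

634 MPa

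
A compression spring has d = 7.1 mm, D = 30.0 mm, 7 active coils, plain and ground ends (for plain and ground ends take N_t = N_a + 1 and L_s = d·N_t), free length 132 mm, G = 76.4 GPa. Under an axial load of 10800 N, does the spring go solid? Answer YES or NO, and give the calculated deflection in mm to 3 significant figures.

YES, δ = 84.1 mm

k = Gd⁴/(8D³N_a) = (76.4×10³)(7.1⁴)/(8·30.0³·7) = 128.4 N/mm
N_t = 8; L_s = 7.1·8 = 56.8 mm; δ_solid = L₀ − L_s = 132 − 56.8 = 75.2 mm
δ = F/k = 10800/128.4 = 84.11 mm
δ ≥ δ_solid → spring goes solid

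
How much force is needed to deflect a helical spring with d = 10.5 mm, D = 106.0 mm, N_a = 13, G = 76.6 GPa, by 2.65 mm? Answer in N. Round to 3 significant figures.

k = Gd⁴/(8D³N_a) = (76.6×10³)(10.5⁴)/(8·106.0³·13) = 7.5168 N/mm
F = k·δ = 7.5168 × 2.65 = 19.92 N

19.9 N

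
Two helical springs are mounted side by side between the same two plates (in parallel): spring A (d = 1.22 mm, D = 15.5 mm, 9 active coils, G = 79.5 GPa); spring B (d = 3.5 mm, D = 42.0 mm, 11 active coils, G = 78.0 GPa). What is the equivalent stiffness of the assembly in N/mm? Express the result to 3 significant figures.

2.45 N/mm

k_A = Gd⁴/(8D³N_a) = (79.5×10³)(1.22⁴)/(8·15.5³·9) = 0.65687 N/mm
k_B = Gd⁴/(8D³N_a) = (78.0×10³)(3.5⁴)/(8·42.0³·11) = 1.7953 N/mm
Parallel: k_eq = 0.65687 + 1.7953 = 2.4522 N/mm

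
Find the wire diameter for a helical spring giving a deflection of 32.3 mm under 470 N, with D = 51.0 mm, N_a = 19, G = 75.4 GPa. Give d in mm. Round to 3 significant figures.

Required rate k = F/δ = 470/32.3 = 14.551 N/mm
d = (8D³N_a·k / G)^(1/4) = (8·51.0³·19·14.551 / (75.4×10³))^0.25
  = (3891.2)^0.25 = 7.8980 mm

7.90 mm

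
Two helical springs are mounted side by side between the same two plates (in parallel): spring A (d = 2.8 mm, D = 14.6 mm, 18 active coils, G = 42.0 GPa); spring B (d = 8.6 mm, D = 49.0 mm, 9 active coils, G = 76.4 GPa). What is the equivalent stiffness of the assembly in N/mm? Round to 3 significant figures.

55.1 N/mm

k_A = Gd⁴/(8D³N_a) = (42.0×10³)(2.8⁴)/(8·14.6³·18) = 5.7605 N/mm
k_B = Gd⁴/(8D³N_a) = (76.4×10³)(8.6⁴)/(8·49.0³·9) = 49.336 N/mm
Parallel: k_eq = 5.7605 + 49.336 = 55.097 N/mm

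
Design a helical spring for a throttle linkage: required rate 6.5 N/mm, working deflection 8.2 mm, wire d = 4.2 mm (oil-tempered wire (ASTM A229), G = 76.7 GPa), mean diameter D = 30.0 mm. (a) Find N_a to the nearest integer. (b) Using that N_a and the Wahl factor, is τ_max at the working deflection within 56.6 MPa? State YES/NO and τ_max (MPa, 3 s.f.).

N_a = Gd⁴/(8D³k) = (76.7×10³)(4.2⁴)/(8·30.0³·6.5) = 17 → N_a = 17
Actual rate k = Gd⁴/(8D³·17) = 6.4996 N/mm
Working load F = kδ = 6.4996·8.2 = 53.297 N
C = 30.0/4.2 = 7.1429; K_W = (4C−1)/(4C−4)+0.615/C = 1.2082
τ_max = K_W·8FD/(πd³) = 1.2082·54.956 = 66.398 MPa
τ_max > 56.6 MPa → exceeds allowable

(a) 17 coils; (b) NO, τ_max = 66.4 MPa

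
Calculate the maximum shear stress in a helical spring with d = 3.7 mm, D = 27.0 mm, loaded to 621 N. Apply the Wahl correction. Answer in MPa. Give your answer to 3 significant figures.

Spring index C = D/d = 27.0/3.7 = 7.2973
K_W = (4C−1)/(4C−4) + 0.615/C = 28.189/25.189 + 0.0843 = 1.2034
τ₀ = 8FD/(πd³) = 8·621·27.0/(π·3.7³) = 134136/159.13 = 842.93 MPa
τ_max = K·τ₀ = 1.2034 × 842.93 = 1014.4 MPa

1010 MPa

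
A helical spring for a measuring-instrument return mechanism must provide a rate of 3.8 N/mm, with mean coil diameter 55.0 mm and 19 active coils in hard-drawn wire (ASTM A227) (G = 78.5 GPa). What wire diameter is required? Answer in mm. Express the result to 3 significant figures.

d = (8D³N_a·k / G)^(1/4) = (8·55.0³·19·3.8 / (78.5×10³))^0.25
  = (1224.2)^0.25 = 5.9151 mm

5.92 mm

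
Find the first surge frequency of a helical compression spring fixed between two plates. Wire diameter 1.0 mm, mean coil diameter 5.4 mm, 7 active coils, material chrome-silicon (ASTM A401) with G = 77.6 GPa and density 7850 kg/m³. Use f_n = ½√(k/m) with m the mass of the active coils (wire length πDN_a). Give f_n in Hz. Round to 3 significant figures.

1730 Hz

k = Gd⁴/(8D³N_a) = (77.6×10³)(1.0⁴)/(8·5.4³·7) = 8.8002 N/mm = 8800.2 N/m
Wire length L = πDN_a = π·5.4·7 = 118.75 mm
m = ρ·(πd²/4)·L = 7850 × 0.7854×10⁻⁶ m² × 0.11875 m = 0.00073215 kg
f_n = ½√(k/m) = 0.5·√(8800.2/0.00073215) = 0.5·√(1.202e+07) = 1733.5 Hz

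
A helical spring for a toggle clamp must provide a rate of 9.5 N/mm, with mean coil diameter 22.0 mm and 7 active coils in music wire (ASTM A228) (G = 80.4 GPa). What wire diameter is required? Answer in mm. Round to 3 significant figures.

2.90 mm

d = (8D³N_a·k / G)^(1/4) = (8·22.0³·7·9.5 / (80.4×10³))^0.25
  = (70.457)^0.25 = 2.8972 mm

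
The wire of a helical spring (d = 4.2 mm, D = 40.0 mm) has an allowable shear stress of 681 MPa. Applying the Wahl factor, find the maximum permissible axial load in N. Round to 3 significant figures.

C = D/d = 40.0/4.2 = 9.5238
K_W = (4C−1)/(4C−4) + 0.615/C = 37.095/34.095 + 0.0646 = 1.1526
τ_max = K·8FD/(πd³) → F_max = τ_allow·πd³/(8DK)
F_max = 681·π·4.2³/(8·40.0·1.1526) = 1.5851e+05/368.82 = 429.76 N

430 N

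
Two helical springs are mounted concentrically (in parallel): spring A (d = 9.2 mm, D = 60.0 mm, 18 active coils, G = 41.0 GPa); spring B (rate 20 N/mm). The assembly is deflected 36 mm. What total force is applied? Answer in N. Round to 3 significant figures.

1060 N

k_A = Gd⁴/(8D³N_a) = (41.0×10³)(9.2⁴)/(8·60.0³·18) = 9.4432 N/mm
Parallel: k_eq = 9.4432 + 20 = 29.443 N/mm
F = k_eq·δ = 29.443·36 = 1060 N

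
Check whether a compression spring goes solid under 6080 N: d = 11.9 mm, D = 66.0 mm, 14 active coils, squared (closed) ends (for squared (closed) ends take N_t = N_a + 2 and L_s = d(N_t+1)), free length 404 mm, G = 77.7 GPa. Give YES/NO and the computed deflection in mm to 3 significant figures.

k = Gd⁴/(8D³N_a) = (77.7×10³)(11.9⁴)/(8·66.0³·14) = 48.39 N/mm
N_t = 16; L_s = 11.9·17 = 202.3 mm; δ_solid = L₀ − L_s = 404 − 202.3 = 201.7 mm
δ = F/k = 6080/48.39 = 125.64 mm
δ < δ_solid → spring does not go solid

NO, δ = 126 mm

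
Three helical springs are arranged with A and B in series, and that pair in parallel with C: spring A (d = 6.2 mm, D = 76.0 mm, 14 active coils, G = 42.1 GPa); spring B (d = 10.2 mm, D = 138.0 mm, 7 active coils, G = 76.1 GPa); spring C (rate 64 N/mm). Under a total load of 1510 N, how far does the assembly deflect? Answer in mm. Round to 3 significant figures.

k_A = Gd⁴/(8D³N_a) = (42.1×10³)(6.2⁴)/(8·76.0³·14) = 1.2653 N/mm
k_B = Gd⁴/(8D³N_a) = (76.1×10³)(10.2⁴)/(8·138.0³·7) = 5.5971 N/mm
Springs A,B series: k_AB = 1/(1/1.2653+1/5.5971) = 1.032 N/mm; parallel with C: k_eq = 1.032+64 = 65.032 N/mm
δ = F/k_eq = 1510/65.032 = 23.219 mm

23.2 mm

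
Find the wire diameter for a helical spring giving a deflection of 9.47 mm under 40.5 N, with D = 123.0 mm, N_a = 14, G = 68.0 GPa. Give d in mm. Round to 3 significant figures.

10.7 mm

Required rate k = F/δ = 40.5/9.47 = 4.2767 N/mm
d = (8D³N_a·k / G)^(1/4) = (8·123.0³·14·4.2767 / (68.0×10³))^0.25
  = (13108)^0.25 = 10.7000 mm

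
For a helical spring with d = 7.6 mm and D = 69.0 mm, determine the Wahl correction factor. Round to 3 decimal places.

C = D/d = 69.0/7.6 = 9.0789
K_W = (4C−1)/(4C−4) + 0.615/C = 35.316/32.316 + 0.0677 = 1.1606

1.161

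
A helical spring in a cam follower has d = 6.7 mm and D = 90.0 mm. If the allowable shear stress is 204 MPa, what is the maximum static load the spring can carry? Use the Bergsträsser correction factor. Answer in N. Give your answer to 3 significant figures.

C = D/d = 90.0/6.7 = 13.4328
K_B = (4C+2)/(4C−3) = 55.731/50.731 = 1.0986
τ_max = K·8FD/(πd³) → F_max = τ_allow·πd³/(8DK)
F_max = 204·π·6.7³/(8·90.0·1.0986) = 1.9275e+05/790.96 = 243.7 N

244 N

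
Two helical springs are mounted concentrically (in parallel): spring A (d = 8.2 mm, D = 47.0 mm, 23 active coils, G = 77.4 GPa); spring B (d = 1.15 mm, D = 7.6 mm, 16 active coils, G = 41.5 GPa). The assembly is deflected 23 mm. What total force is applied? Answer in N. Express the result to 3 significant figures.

k_A = Gd⁴/(8D³N_a) = (77.4×10³)(8.2⁴)/(8·47.0³·23) = 18.318 N/mm
k_B = Gd⁴/(8D³N_a) = (41.5×10³)(1.15⁴)/(8·7.6³·16) = 1.2918 N/mm
Parallel: k_eq = 18.318 + 1.2918 = 19.61 N/mm
F = k_eq·δ = 19.61·23 = 451.03 N

451 N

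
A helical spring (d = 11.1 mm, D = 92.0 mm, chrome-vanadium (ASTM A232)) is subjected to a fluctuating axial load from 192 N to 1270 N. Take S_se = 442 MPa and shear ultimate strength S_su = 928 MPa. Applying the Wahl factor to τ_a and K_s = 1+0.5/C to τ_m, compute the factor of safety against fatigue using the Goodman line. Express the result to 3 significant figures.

2.57

C = D/d = 92.0/11.1 = 8.2883; K_W = (4C−1)/(4C−4)+0.615/C = 1.1771; K_s = 1+0.5/C = 1.0603
F_a = (F_max−F_min)/2 = 539 N; F_m = (F_max+F_min)/2 = 731 N
τ_a = K_W·8F_aD/(πd³) = 1.1771 × 92.331 = 108.68 MPa
τ_m = K_s·8F_mD/(πd³) = 1.0603 × 125.22 = 132.77 MPa
Goodman: 1/n_f = τ_a/S_se + τ_m/S_su = 108.68/442 + 132.77/928 = 0.24589 + 0.14308 = 0.38897
n_f = 1/0.38897 = 2.571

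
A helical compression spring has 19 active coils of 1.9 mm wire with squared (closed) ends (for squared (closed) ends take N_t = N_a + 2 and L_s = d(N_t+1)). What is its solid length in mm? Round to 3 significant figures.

squared (closed) ends: N_t = N_a + 2 = 19 + 2 = 21
L_s = d·(N_t+1) = 1.9 × 22 = 41.8 mm

41.8 mm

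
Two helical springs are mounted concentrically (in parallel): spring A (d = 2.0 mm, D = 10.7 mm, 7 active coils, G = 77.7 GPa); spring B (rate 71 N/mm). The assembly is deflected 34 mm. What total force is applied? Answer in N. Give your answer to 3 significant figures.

3030 N

k_A = Gd⁴/(8D³N_a) = (77.7×10³)(2.0⁴)/(8·10.7³·7) = 18.122 N/mm
Parallel: k_eq = 18.122 + 71 = 89.122 N/mm
F = k_eq·δ = 89.122·34 = 3030.1 N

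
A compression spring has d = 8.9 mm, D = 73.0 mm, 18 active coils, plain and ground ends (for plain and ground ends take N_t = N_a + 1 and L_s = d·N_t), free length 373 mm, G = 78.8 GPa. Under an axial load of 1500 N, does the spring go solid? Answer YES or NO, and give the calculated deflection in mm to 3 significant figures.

NO, δ = 170 mm

k = Gd⁴/(8D³N_a) = (78.8×10³)(8.9⁴)/(8·73.0³·18) = 8.8258 N/mm
N_t = 19; L_s = 8.9·19 = 169.1 mm; δ_solid = L₀ − L_s = 373 − 169.1 = 203.9 mm
δ = F/k = 1500/8.8258 = 169.96 mm
δ < δ_solid → spring does not go solid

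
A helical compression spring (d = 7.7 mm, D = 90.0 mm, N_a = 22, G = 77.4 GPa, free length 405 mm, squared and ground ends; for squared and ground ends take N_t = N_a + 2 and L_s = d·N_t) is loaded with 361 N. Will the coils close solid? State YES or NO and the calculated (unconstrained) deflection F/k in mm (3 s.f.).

NO, δ = 170 mm

k = Gd⁴/(8D³N_a) = (77.4×10³)(7.7⁴)/(8·90.0³·22) = 2.1206 N/mm
N_t = 24; L_s = 7.7·24 = 184.8 mm; δ_solid = L₀ − L_s = 405 − 184.8 = 220.2 mm
δ = F/k = 361/2.1206 = 170.23 mm
δ < δ_solid → spring does not go solid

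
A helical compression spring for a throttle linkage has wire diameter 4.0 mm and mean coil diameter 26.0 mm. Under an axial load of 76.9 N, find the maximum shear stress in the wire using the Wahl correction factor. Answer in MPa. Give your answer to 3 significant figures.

97.9 MPa

Spring index C = D/d = 26.0/4.0 = 6.5000
K_W = (4C−1)/(4C−4) + 0.615/C = 25.000/22.000 + 0.0946 = 1.2310
τ₀ = 8FD/(πd³) = 8·76.9·26.0/(π·4.0³) = 15995.2/201.06 = 79.554 MPa
τ_max = K·τ₀ = 1.2310 × 79.554 = 97.929 MPa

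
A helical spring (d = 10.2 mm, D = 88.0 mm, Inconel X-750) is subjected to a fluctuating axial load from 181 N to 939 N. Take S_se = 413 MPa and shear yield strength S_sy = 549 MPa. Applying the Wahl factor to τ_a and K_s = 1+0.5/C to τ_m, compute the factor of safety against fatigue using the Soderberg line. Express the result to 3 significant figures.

2.20

C = D/d = 88.0/10.2 = 8.6275; K_W = (4C−1)/(4C−4)+0.615/C = 1.1696; K_s = 1+0.5/C = 1.0580
F_a = (F_max−F_min)/2 = 379 N; F_m = (F_max+F_min)/2 = 560 N
τ_a = K_W·8F_aD/(πd³) = 1.1696 × 80.032 = 93.606 MPa
τ_m = K_s·8F_mD/(πd³) = 1.0580 × 118.25 = 125.11 MPa
Soderberg: 1/n_f = τ_a/S_se + τ_m/S_sy = 93.606/413 + 125.11/549 = 0.22665 + 0.22788 = 0.45453
n_f = 1/0.45453 = 2.2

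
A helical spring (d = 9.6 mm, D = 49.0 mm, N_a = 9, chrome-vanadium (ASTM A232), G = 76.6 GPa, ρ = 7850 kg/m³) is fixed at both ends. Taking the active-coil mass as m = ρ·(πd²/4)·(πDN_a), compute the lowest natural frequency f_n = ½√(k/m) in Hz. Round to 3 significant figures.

156 Hz

k = Gd⁴/(8D³N_a) = (76.6×10³)(9.6⁴)/(8·49.0³·9) = 76.806 N/mm = 76806 N/m
Wire length L = πDN_a = π·49.0·9 = 1385.4 mm
m = ρ·(πd²/4)·L = 7850 × 72.382×10⁻⁶ m² × 1.3854 m = 0.78721 kg
f_n = ½√(k/m) = 0.5·√(76806/0.78721) = 0.5·√(97567) = 156.18 Hz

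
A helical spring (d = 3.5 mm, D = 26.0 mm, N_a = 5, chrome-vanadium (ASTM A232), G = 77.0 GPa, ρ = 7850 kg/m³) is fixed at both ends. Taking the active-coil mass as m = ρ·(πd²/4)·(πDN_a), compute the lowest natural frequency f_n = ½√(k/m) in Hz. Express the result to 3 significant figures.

365 Hz

k = Gd⁴/(8D³N_a) = (77.0×10³)(3.5⁴)/(8·26.0³·5) = 16.435 N/mm = 16435 N/m
Wire length L = πDN_a = π·26.0·5 = 408.41 mm
m = ρ·(πd²/4)·L = 7850 × 9.6211×10⁻⁶ m² × 0.40841 m = 0.030845 kg
f_n = ½√(k/m) = 0.5·√(16435/0.030845) = 0.5·√(5.3284e+05) = 364.98 Hz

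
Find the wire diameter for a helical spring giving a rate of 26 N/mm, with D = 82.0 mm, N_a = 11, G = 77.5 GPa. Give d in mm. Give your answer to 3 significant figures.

11.3 mm

d = (8D³N_a·k / G)^(1/4) = (8·82.0³·11·26 / (77.5×10³))^0.25
  = (16278)^0.25 = 11.2953 mm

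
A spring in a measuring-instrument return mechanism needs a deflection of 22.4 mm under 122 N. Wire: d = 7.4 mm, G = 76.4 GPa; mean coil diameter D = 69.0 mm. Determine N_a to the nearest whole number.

16

Required rate k = F/δ = 122/22.4 = 5.4464 N/mm
N_a = Gd⁴/(8D³k) = (76.4×10³ × 7.4⁴)/(8 × 69.0³ × 5.4464)
    = 2.29097e+08 / 1.43136e+07 = 16.01 → 16 coils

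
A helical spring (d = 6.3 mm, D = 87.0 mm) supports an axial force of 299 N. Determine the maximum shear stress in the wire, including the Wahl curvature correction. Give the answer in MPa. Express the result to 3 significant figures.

292 MPa

Spring index C = D/d = 87.0/6.3 = 13.8095
K_W = (4C−1)/(4C−4) + 0.615/C = 54.238/51.238 + 0.0445 = 1.1031
τ₀ = 8FD/(πd³) = 8·299·87.0/(π·6.3³) = 208104/785.55 = 264.92 MPa
τ_max = K·τ₀ = 1.1031 × 264.92 = 292.23 MPa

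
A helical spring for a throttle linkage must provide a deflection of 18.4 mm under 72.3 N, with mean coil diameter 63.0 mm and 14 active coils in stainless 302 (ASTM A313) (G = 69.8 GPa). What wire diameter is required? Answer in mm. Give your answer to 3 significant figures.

6.30 mm

Required rate k = F/δ = 72.3/18.4 = 3.9293 N/mm
d = (8D³N_a·k / G)^(1/4) = (8·63.0³·14·3.9293 / (69.8×10³))^0.25
  = (1576.5)^0.25 = 6.3012 mm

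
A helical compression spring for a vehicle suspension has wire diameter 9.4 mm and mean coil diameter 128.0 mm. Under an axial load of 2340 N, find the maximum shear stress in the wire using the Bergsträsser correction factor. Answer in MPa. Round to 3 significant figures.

1010 MPa

Spring index C = D/d = 128.0/9.4 = 13.6170
K_B = (4C+2)/(4C−3) = 56.468/51.468 = 1.0971
τ₀ = 8FD/(πd³) = 8·2340·128.0/(π·9.4³) = 2.39616e+06/2609.4 = 918.3 MPa
τ_max = K·τ₀ = 1.0971 × 918.3 = 1007.5 MPa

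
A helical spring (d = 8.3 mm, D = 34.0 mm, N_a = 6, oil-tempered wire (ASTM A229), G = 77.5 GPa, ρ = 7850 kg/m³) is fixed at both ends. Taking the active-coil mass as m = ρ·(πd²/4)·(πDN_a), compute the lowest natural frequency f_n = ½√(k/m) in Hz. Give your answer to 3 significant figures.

k = Gd⁴/(8D³N_a) = (77.5×10³)(8.3⁴)/(8·34.0³·6) = 194.96 N/mm = 1.9496e+05 N/m
Wire length L = πDN_a = π·34.0·6 = 640.88 mm
m = ρ·(πd²/4)·L = 7850 × 54.106×10⁻⁶ m² × 0.64088 m = 0.2722 kg
f_n = ½√(k/m) = 0.5·√(1.9496e+05/0.2722) = 0.5·√(7.1621e+05) = 423.15 Hz

423 Hz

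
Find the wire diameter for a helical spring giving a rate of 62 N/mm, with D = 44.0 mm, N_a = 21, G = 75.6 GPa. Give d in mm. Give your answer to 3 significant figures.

d = (8D³N_a·k / G)^(1/4) = (8·44.0³·21·62 / (75.6×10³))^0.25
  = (11736)^0.25 = 10.4084 mm

10.4 mm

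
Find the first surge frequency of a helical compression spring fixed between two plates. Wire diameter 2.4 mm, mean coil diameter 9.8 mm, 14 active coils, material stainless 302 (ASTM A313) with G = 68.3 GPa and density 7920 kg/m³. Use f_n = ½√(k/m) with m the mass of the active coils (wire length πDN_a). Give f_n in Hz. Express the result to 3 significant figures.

590 Hz

k = Gd⁴/(8D³N_a) = (68.3×10³)(2.4⁴)/(8·9.8³·14) = 21.497 N/mm = 21497 N/m
Wire length L = πDN_a = π·9.8·14 = 431.03 mm
m = ρ·(πd²/4)·L = 7920 × 4.5239×10⁻⁶ m² × 0.43103 m = 0.015443 kg
f_n = ½√(k/m) = 0.5·√(21497/0.015443) = 0.5·√(1.392e+06) = 589.91 Hz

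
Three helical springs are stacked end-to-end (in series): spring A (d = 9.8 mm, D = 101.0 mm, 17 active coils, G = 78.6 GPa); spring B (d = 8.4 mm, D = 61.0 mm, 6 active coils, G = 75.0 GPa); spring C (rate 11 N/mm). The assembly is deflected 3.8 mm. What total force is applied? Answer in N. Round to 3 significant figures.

k_A = Gd⁴/(8D³N_a) = (78.6×10³)(9.8⁴)/(8·101.0³·17) = 5.174 N/mm
k_B = Gd⁴/(8D³N_a) = (75.0×10³)(8.4⁴)/(8·61.0³·6) = 34.273 N/mm
Series: 1/k_eq = 1/5.174 + 1/34.273 + 1/11 = 0.31336; k_eq = 3.1912 N/mm
F = k_eq·δ = 3.1912·3.8 = 12.127 N

12.1 N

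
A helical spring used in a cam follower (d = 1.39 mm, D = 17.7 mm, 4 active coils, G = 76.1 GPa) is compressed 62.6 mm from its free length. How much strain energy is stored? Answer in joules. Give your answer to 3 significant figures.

3.14 J

k = Gd⁴/(8D³N_a) = (76.1×10³)(1.39⁴)/(8·17.7³·4) = 1.6009 N/mm
U = ½kδ² = 0.5 × 1.6009 × 62.6² = 3136.8 N·mm = 3.1368 J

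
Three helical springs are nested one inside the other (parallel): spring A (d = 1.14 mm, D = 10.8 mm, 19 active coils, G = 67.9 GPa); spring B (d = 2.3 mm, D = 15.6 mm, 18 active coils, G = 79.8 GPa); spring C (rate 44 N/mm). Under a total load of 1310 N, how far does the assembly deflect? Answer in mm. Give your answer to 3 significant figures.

26.9 mm

k_A = Gd⁴/(8D³N_a) = (67.9×10³)(1.14⁴)/(8·10.8³·19) = 0.59893 N/mm
k_B = Gd⁴/(8D³N_a) = (79.8×10³)(2.3⁴)/(8·15.6³·18) = 4.0849 N/mm
Parallel: k_eq = 0.59893 + 4.0849 + 44 = 48.684 N/mm
δ = F/k_eq = 1310/48.684 = 26.908 mm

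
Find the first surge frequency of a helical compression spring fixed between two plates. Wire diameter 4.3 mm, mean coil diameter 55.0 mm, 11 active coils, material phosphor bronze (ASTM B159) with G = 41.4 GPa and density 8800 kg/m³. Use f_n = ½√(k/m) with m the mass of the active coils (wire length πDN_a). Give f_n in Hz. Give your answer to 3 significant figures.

31.5 Hz

k = Gd⁴/(8D³N_a) = (41.4×10³)(4.3⁴)/(8·55.0³·11) = 0.96673 N/mm = 966.73 N/m
Wire length L = πDN_a = π·55.0·11 = 1900.7 mm
m = ρ·(πd²/4)·L = 8800 × 14.522×10⁻⁶ m² × 1.9007 m = 0.24289 kg
f_n = ½√(k/m) = 0.5·√(966.73/0.24289) = 0.5·√(3980.1) = 31.544 Hz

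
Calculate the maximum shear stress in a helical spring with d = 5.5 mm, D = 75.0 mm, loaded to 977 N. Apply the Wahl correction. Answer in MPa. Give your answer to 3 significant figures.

Spring index C = D/d = 75.0/5.5 = 13.6364
K_W = (4C−1)/(4C−4) + 0.615/C = 53.545/50.545 + 0.0451 = 1.1045
τ₀ = 8FD/(πd³) = 8·977·75.0/(π·5.5³) = 586200/522.68 = 1121.5 MPa
τ_max = K·τ₀ = 1.1045 × 1121.5 = 1238.7 MPa

1240 MPa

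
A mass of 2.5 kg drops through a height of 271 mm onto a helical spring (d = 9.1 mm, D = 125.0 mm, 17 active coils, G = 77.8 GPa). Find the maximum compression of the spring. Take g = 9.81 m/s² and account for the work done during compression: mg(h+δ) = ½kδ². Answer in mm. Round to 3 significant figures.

94.5 mm

k = Gd⁴/(8D³N_a) = (77.8×10³)(9.1⁴)/(8·125.0³·17) = 2.0085 N/mm
W = mg = 2.5 × 9.81 = 24.525 N
½kδ² − Wδ − Wh = 0 → δ = (W + √(W² + 2kWh))/k
δ = (24.525 + √(601.48 + 26698.4))/2.0085 = (24.525 + 165.23)/2.0085 = 94.473 mm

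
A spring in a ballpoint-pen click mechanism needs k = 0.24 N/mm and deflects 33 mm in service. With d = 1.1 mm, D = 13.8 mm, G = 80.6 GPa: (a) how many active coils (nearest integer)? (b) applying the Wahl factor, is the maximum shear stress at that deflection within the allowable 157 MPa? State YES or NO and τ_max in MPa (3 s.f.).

N_a = Gd⁴/(8D³k) = (80.6×10³)(1.1⁴)/(8·13.8³·0.24) = 23.39 → N_a = 23
Actual rate k = Gd⁴/(8D³·23) = 0.24403 N/mm
Working load F = kδ = 0.24403·33 = 8.0531 N
C = 13.8/1.1 = 12.5455; K_W = (4C−1)/(4C−4)+0.615/C = 1.1140
τ_max = K_W·8FD/(πd³) = 1.1140·212.62 = 236.86 MPa
τ_max > 157 MPa → exceeds allowable

(a) 23 coils; (b) NO, τ_max = 237 MPa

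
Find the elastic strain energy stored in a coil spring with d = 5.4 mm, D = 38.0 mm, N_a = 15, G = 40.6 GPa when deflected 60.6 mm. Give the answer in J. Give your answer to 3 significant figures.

k = Gd⁴/(8D³N_a) = (40.6×10³)(5.4⁴)/(8·38.0³·15) = 5.2429 N/mm
U = ½kδ² = 0.5 × 5.2429 × 60.6² = 9626.9 N·mm = 9.6269 J

9.63 J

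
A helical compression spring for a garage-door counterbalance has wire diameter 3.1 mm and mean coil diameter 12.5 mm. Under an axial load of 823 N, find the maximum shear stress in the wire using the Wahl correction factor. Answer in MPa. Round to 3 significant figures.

1230 MPa

Spring index C = D/d = 12.5/3.1 = 4.0323
K_W = (4C−1)/(4C−4) + 0.615/C = 15.129/12.129 + 0.1525 = 1.3999
τ₀ = 8FD/(πd³) = 8·823·12.5/(π·3.1³) = 82300/93.591 = 879.36 MPa
τ_max = K·τ₀ = 1.3999 × 879.36 = 1231 MPa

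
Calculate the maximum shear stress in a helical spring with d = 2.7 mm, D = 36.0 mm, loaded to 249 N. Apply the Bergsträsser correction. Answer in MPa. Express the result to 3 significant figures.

1270 MPa

Spring index C = D/d = 36.0/2.7 = 13.3333
K_B = (4C+2)/(4C−3) = 55.333/50.333 = 1.0993
τ₀ = 8FD/(πd³) = 8·249·36.0/(π·2.7³) = 71712/61.836 = 1159.7 MPa
τ_max = K·τ₀ = 1.0993 × 1159.7 = 1274.9 MPa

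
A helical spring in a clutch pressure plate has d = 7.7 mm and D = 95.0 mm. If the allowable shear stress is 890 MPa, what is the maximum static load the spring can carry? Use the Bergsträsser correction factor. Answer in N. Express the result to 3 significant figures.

1520 N

C = D/d = 95.0/7.7 = 12.3377
K_B = (4C+2)/(4C−3) = 51.351/46.351 = 1.1079
τ_max = K·8FD/(πd³) → F_max = τ_allow·πd³/(8DK)
F_max = 890·π·7.7³/(8·95.0·1.1079) = 1.2765e+06/841.98 = 1516 N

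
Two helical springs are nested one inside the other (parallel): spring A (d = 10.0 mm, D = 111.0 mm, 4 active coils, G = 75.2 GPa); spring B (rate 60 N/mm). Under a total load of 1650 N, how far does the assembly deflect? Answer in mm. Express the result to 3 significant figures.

k_A = Gd⁴/(8D³N_a) = (75.2×10³)(10.0⁴)/(8·111.0³·4) = 17.183 N/mm
Parallel: k_eq = 17.183 + 60 = 77.183 N/mm
δ = F/k_eq = 1650/77.183 = 21.378 mm

21.4 mm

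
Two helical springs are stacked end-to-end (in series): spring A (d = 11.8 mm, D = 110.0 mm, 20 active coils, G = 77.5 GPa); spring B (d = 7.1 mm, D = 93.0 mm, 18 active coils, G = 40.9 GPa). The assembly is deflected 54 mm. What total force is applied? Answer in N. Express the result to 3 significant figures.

43.0 N

k_A = Gd⁴/(8D³N_a) = (77.5×10³)(11.8⁴)/(8·110.0³·20) = 7.0556 N/mm
k_B = Gd⁴/(8D³N_a) = (40.9×10³)(7.1⁴)/(8·93.0³·18) = 0.89732 N/mm
Series: 1/k_eq = 1/7.0556 + 1/0.89732 = 1.2562; k_eq = 0.79607 N/mm
F = k_eq·δ = 0.79607·54 = 42.988 N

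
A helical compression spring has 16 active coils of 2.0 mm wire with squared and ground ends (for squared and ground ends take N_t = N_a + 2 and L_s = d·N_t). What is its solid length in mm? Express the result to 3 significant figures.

squared and ground ends: N_t = N_a + 2 = 16 + 2 = 18
L_s = d·N_t = 2.0 × 18 = 36 mm

36.0 mm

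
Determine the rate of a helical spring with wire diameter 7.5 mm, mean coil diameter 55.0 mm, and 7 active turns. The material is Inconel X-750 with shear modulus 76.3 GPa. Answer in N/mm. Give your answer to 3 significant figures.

k = Gd⁴/(8D³N_a) = (76.3×10³ × 7.5⁴) / (8 × 55.0³ × 7)
  = 2.41418e+08 / 9.317e+06 = 25.912 N/mm

25.9 N/mm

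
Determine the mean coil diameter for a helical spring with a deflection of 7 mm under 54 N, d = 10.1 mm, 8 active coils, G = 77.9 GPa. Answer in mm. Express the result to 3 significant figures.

Required rate k = F/δ = 54/7 = 7.7143 N/mm
D = (Gd⁴/(8N_a·k))^(1/3) = (77.9×10³·10.1⁴/(8·8·7.7143))^(1/3)
  = (1.6419e+06)^(1/3) = 117.9729 mm

118 mm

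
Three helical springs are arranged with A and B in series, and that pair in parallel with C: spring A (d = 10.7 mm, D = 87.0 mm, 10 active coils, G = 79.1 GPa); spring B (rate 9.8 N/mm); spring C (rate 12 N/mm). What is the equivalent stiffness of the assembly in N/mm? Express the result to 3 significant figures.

k_A = Gd⁴/(8D³N_a) = (79.1×10³)(10.7⁴)/(8·87.0³·10) = 19.682 N/mm
Springs A,B series: k_AB = 1/(1/19.682+1/9.8) = 6.5424 N/mm; parallel with C: k_eq = 6.5424+12 = 18.542 N/mm

18.5 N/mm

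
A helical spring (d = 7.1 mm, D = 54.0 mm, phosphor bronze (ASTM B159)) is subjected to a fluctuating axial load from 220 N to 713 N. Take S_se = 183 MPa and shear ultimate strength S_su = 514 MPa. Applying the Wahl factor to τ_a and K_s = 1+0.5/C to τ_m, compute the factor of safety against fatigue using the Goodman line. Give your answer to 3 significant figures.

C = D/d = 54.0/7.1 = 7.6056; K_W = (4C−1)/(4C−4)+0.615/C = 1.1944; K_s = 1+0.5/C = 1.0657
F_a = (F_max−F_min)/2 = 246.5 N; F_m = (F_max+F_min)/2 = 466.5 N
τ_a = K_W·8F_aD/(πd³) = 1.1944 × 94.706 = 113.12 MPa
τ_m = K_s·8F_mD/(πd³) = 1.0657 × 179.23 = 191.01 MPa
Goodman: 1/n_f = τ_a/S_se + τ_m/S_su = 113.12/183 + 191.01/514 = 0.61812 + 0.37162 = 0.98974
n_f = 1/0.98974 = 1.01

1.01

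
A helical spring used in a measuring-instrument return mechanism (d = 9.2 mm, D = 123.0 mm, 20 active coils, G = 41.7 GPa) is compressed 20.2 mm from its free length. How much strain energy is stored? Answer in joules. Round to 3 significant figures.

k = Gd⁴/(8D³N_a) = (41.7×10³)(9.2⁴)/(8·123.0³·20) = 1.0033 N/mm
U = ½kδ² = 0.5 × 1.0033 × 20.2² = 204.7 N·mm = 0.2047 J

0.205 J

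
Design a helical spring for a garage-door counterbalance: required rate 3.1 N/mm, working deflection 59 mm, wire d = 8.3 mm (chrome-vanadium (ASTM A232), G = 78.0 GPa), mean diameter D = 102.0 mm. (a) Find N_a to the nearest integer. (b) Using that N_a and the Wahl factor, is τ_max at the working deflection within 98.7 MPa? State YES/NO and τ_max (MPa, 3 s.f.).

(a) 14 coils; (b) YES, τ_max = 93.2 MPa

N_a = Gd⁴/(8D³k) = (78.0×10³)(8.3⁴)/(8·102.0³·3.1) = 14.07 → N_a = 14
Actual rate k = Gd⁴/(8D³·14) = 3.1145 N/mm
Working load F = kδ = 3.1145·59 = 183.76 N
C = 102.0/8.3 = 12.2892; K_W = (4C−1)/(4C−4)+0.615/C = 1.1165
τ_max = K_W·8FD/(πd³) = 1.1165·83.473 = 93.196 MPa
τ_max ≤ 98.7 MPa → acceptable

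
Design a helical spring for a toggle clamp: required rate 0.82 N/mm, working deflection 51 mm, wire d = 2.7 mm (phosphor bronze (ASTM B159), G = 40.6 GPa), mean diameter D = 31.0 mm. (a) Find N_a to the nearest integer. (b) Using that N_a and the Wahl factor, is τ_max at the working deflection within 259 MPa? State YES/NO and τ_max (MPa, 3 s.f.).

N_a = Gd⁴/(8D³k) = (40.6×10³)(2.7⁴)/(8·31.0³·0.82) = 11.04 → N_a = 11
Actual rate k = Gd⁴/(8D³·11) = 0.82303 N/mm
Working load F = kδ = 0.82303·51 = 41.974 N
C = 31.0/2.7 = 11.4815; K_W = (4C−1)/(4C−4)+0.615/C = 1.1251
τ_max = K_W·8FD/(πd³) = 1.1251·168.34 = 189.41 MPa
τ_max ≤ 259 MPa → acceptable

(a) 11 coils; (b) YES, τ_max = 189 MPa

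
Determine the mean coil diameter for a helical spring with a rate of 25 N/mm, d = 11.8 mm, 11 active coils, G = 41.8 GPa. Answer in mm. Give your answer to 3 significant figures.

71.7 mm

D = (Gd⁴/(8N_a·k))^(1/3) = (41.8×10³·11.8⁴/(8·11·25))^(1/3)
  = (368368)^(1/3) = 71.6848 mm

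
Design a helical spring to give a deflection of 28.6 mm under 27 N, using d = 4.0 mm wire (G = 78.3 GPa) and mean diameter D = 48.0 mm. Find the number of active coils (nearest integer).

Required rate k = F/δ = 27/28.6 = 0.94406 N/mm
N_a = Gd⁴/(8D³k) = (78.3×10³ × 4.0⁴)/(8 × 48.0³ × 0.94406)
    = 2.00448e+07 / 835240 = 24 → 24 coils

24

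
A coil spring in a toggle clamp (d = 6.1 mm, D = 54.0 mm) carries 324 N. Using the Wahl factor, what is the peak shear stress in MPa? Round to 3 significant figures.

Spring index C = D/d = 54.0/6.1 = 8.8525
K_W = (4C−1)/(4C−4) + 0.615/C = 34.410/31.410 + 0.0695 = 1.1650
τ₀ = 8FD/(πd³) = 8·324·54.0/(π·6.1³) = 139968/713.08 = 196.29 MPa
τ_max = K·τ₀ = 1.1650 × 196.29 = 228.67 MPa

229 MPa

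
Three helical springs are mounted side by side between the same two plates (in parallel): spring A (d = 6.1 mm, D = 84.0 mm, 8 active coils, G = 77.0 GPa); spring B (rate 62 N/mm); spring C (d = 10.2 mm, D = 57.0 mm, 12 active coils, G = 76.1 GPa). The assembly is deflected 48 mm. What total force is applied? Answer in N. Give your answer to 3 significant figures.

k_A = Gd⁴/(8D³N_a) = (77.0×10³)(6.1⁴)/(8·84.0³·8) = 2.8106 N/mm
k_C = Gd⁴/(8D³N_a) = (76.1×10³)(10.2⁴)/(8·57.0³·12) = 46.333 N/mm
Parallel: k_eq = 2.8106 + 62 + 46.333 = 111.14 N/mm
F = k_eq·δ = 111.14·48 = 5334.9 N

5330 N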